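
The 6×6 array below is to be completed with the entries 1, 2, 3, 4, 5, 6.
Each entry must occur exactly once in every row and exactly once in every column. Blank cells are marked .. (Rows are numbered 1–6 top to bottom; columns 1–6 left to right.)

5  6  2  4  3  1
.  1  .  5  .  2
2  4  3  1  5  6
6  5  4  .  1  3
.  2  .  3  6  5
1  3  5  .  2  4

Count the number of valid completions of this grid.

1

Row 2, column 1: eliminating its row and column leaves {3, 4}.
Row 2, column 3: eliminating its row and column leaves {6}.
Row 2, column 5: eliminating its row and column leaves {4}.
Row 4, column 4: eliminating its row and column leaves {2}.
Row 5, column 1: eliminating its row and column leaves {4}.
Row 5, column 3: eliminating its row and column leaves {1}.
Row 6, column 4: eliminating its row and column leaves {6}.
Only one assignment across all blanks avoids any row or column repeat, giving 1 completion.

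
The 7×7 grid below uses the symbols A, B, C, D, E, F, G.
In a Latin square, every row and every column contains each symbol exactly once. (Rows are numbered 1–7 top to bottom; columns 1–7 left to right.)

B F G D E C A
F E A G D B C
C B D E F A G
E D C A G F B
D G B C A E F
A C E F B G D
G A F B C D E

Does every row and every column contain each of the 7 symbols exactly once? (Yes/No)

Each row is a permutation of the 7 symbols, and so is each column.

Yes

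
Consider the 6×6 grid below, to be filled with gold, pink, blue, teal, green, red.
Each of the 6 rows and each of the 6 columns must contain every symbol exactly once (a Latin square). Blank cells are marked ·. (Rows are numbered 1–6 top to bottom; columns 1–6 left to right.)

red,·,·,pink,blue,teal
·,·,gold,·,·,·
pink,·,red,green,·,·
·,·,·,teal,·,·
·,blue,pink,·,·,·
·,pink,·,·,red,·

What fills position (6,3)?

Row 1, column 3: row 1 has {pink, blue, teal, red} and column 3 has {gold, pink, red}, leaving only green.
Row 1, column 2: row 1 has {pink, blue, teal, green, red} and column 2 has {pink, blue}, leaving only gold.
Row 3, column 2: row 3 has {pink, green, red} and column 2 has {gold, pink, blue}, leaving only teal.
Row 3, column 5: row 3 has {pink, teal, green, red} and column 5 has {blue, red}, leaving only gold.
Row 3, column 6: row 3 has {gold, pink, teal, green, red} and column 6 has {teal}, leaving only blue.
Row 4, column 3: row 4 has {teal} and column 3 has {gold, pink, green, red}, leaving only blue.
Row 6 already has {pink, red} and column 3 already has {gold, pink, blue, green, red}, so row 6, column 3 must be teal.

teal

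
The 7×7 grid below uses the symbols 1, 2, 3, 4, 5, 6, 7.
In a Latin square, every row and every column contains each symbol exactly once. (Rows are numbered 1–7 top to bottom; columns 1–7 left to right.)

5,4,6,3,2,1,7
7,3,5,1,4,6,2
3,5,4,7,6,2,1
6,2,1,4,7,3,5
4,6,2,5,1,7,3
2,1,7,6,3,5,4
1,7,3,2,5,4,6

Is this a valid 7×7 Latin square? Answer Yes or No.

Each row is a permutation of the 7 symbols, and so is each column.

Yes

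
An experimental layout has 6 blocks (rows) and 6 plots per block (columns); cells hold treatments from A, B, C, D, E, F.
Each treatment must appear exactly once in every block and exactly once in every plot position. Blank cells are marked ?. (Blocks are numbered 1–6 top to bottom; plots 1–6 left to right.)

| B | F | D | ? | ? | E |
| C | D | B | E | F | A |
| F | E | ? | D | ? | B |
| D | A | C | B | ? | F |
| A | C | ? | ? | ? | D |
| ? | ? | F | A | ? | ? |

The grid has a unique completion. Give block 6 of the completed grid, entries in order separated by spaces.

E B F A D C

Block 6, plot 1: block 6 has {A, F} and plot 1 has {A, B, C, D, F}, leaving only E.
Block 6, plot 2: block 6 has {A, E, F} and plot 2 has {A, C, D, E, F}, leaving only B.
Block 6, plot 6: block 6 has {A, B, E, F} and plot 6 has {A, B, D, E, F}, leaving only C.
Block 6, plot 5: block 6 has {A, B, C, E, F} and plot 5 has {F}, leaving only D.
So block 6 reads: E B F A D C.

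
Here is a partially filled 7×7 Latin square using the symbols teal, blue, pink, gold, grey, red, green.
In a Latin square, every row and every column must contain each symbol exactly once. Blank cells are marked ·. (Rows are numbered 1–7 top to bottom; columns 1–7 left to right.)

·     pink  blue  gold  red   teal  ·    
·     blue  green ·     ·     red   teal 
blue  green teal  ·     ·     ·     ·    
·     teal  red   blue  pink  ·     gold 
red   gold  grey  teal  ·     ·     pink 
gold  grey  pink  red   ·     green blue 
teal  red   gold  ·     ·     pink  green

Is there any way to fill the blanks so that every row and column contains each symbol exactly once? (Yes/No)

No

Row 1, column 7: row 1 has {teal, blue, pink, gold, red} and column 7 has {teal, blue, pink, gold, green}, so it must be grey.
Row 1, column 1: row 1 has {teal, blue, pink, gold, grey, red} and column 1 has {teal, blue, gold, red}, so it must be green.
Row 3, column 7: row 3 has {teal, blue, green} and column 7 has {teal, blue, pink, gold, grey, green}, so it must be red.
Row 4, column 1: row 4 has {teal, blue, pink, gold, red} and column 1 has {teal, blue, gold, red, green}, so it must be grey.
Now row 4, column 6: row 4 together with column 6 already contain {teal, blue, pink, gold, grey, red, green} — every symbol — so nothing can go there. The grid has no valid completion.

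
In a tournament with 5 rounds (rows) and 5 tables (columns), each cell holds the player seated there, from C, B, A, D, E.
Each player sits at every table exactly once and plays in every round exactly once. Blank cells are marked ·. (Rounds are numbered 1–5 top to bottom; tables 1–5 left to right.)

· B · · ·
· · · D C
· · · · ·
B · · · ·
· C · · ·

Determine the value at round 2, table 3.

Round 2, table 3 is narrowed to {B, A, E}.
If it were A, then round 2, table 2 would be left with no valid symbol.
If it were E, then round 2, table 2 would be left with no valid symbol.
So round 2, table 3 must be B.

B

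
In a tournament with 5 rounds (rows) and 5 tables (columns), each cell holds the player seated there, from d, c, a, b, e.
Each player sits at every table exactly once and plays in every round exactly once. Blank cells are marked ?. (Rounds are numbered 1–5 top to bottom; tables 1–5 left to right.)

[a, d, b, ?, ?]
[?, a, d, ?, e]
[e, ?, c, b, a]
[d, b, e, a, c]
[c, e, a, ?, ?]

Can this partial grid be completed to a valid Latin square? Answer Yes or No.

No

Round 1, table 5: round 1 together with table 5 already contain {d, c, a, b, e} — every symbol — so nothing can go there. The grid has no valid completion.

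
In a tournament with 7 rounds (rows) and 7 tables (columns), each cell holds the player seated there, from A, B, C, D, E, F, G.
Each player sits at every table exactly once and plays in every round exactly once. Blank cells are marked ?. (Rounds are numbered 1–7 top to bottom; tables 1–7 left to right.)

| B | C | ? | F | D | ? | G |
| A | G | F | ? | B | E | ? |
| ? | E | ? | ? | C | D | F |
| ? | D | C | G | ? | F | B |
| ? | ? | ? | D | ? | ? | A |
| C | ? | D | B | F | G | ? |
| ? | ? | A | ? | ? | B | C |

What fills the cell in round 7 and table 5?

Round 1, table 3: round 1 has {B, C, D, F, G} and table 3 has {A, C, D, F}, leaving only E.
Round 1, table 6: round 1 has {B, C, D, E, F, G} and table 6 has {B, D, E, F, G}, leaving only A.
Round 2, table 4: round 2 has {A, B, E, F, G} and table 4 has {B, D, F, G}, leaving only C.
Round 2, table 7: round 2 has {A, B, C, E, F, G} and table 7 has {A, B, C, F, G}, leaving only D.
Round 3, table 1: round 3 has {C, D, E, F} and table 1 has {A, B, C}, leaving only G.
Round 3, table 3: round 3 has {C, D, E, F, G} and table 3 has {A, C, D, E, F}, leaving only B.
Round 3, table 4: round 3 has {B, C, D, E, F, G} and table 4 has {B, C, D, F, G}, leaving only A.
Round 4, table 1: round 4 has {B, C, D, F, G} and table 1 has {A, B, C, G}, leaving only E.
Round 4, table 5: round 4 has {B, C, D, E, F, G} and table 5 has {B, C, D, F}, leaving only A.
Round 5, table 1: round 5 has {A, D} and table 1 has {A, B, C, E, G}, leaving only F.
Round 5, table 2: round 5 has {A, D, F} and table 2 has {C, D, E, G}, leaving only B.
Round 5, table 3: round 5 has {A, B, D, F} and table 3 has {A, B, C, D, E, F}, leaving only G.
Round 5, table 5: round 5 has {A, B, D, F, G} and table 5 has {A, B, C, D, F}, leaving only E.
Round 7 already has {A, B, C} and table 5 already has {A, B, C, D, E, F}, so round 7, table 5 must be G.

G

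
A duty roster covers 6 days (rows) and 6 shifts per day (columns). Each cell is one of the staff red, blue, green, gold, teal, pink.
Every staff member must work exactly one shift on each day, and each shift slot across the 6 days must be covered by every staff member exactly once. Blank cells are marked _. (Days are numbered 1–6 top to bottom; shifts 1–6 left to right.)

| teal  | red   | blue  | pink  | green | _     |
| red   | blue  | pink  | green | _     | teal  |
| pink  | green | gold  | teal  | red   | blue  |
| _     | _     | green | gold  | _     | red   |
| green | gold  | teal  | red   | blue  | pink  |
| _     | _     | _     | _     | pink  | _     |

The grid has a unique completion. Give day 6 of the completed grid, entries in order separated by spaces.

Day 6, shift 2: day 6 has {pink} and shift 2 has {red, blue, green, gold}, leaving only teal.
Day 6, shift 3: day 6 has {teal, pink} and shift 3 has {blue, green, gold, teal, pink}, leaving only red.
Day 6, shift 4: day 6 has {red, teal, pink} and shift 4 has {red, green, gold, teal, pink}, leaving only blue.
Day 6, shift 1: day 6 has {red, blue, teal, pink} and shift 1 has {red, green, teal, pink}, leaving only gold.
Day 6, shift 6: day 6 has {red, blue, gold, teal, pink} and shift 6 has {red, blue, teal, pink}, leaving only green.
So day 6 reads: gold teal red blue pink green.

gold teal red blue pink green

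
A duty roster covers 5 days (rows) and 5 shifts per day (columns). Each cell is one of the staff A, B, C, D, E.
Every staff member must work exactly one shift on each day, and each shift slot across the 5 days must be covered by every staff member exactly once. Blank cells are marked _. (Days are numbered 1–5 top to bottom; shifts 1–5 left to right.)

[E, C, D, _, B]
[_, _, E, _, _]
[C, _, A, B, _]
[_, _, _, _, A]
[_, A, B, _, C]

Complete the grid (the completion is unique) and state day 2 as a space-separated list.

A B E C D

Day 2, shift 5: day 2 has {E} and shift 5 has {A, B, C}, leaving only D.
Day 2, shift 2: day 2 has {D, E} and shift 2 has {A, C}, leaving only B.
Day 2, shift 1: day 2 has {B, D, E} and shift 1 has {C, E}, leaving only A.
Day 2, shift 4: day 2 has {A, B, D, E} and shift 4 has {B}, leaving only C.
So day 2 reads: A B E C D.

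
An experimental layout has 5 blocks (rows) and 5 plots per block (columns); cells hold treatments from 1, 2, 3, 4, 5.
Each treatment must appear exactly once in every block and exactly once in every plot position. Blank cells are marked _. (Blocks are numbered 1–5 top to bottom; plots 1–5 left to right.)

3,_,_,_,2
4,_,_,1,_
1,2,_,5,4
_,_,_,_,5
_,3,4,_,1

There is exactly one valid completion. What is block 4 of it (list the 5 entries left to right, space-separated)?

Block 4, plot 1: block 4 has {5} and plot 1 has {1, 3, 4}, leaving only 2.
Block 1, plot 4: block 1 has {2, 3} and plot 4 has {1, 5}, leaving only 4.
Block 4, plot 4: block 4 has {2, 5} and plot 4 has {1, 4, 5}, leaving only 3.
Block 4, plot 3: block 4 has {2, 3, 5} and plot 3 has {4}, leaving only 1.
Block 4, plot 2: block 4 has {1, 2, 3, 5} and plot 2 has {2, 3}, leaving only 4.
So block 4 reads: 2 4 1 3 5.

2 4 1 3 5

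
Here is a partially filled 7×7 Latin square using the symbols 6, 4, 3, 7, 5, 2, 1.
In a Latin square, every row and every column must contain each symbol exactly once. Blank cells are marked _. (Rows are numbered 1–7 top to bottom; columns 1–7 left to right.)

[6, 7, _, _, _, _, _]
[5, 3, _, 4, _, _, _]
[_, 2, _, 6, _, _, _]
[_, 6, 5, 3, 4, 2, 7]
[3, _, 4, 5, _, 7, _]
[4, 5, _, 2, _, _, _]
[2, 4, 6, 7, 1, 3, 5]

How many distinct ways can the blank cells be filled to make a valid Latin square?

Row 1, column 3: eliminating its row and column leaves {3, 2, 1}.
Row 1, column 4: eliminating its row and column leaves {1}.
Row 1, column 5: eliminating its row and column leaves {3, 5, 2}.
Row 1, column 6: eliminating its row and column leaves {4, 5, 1}.
Row 1, column 7: eliminating its row and column leaves {4, 3, 2, 1}.
Row 2, column 3: eliminating its row and column leaves {7, 2, 1}.
Row 2, column 5: eliminating its row and column leaves {6, 7, 2}.
Row 2, column 6: eliminating its row and column leaves {6, 1}.
Row 2, column 7: eliminating its row and column leaves {6, 2, 1}.
Row 3, column 1: eliminating its row and column leaves {7, 1}.
Row 3, column 3: eliminating its row and column leaves {3, 7, 1}.
Row 3, column 5: eliminating its row and column leaves {3, 7, 5}.
Row 3, column 6: eliminating its row and column leaves {4, 5, 1}.
Row 3, column 7: eliminating its row and column leaves {4, 3, 1}.
Row 4, column 1: eliminating its row and column leaves {1}.
Row 5, column 2: eliminating its row and column leaves {1}.
Row 5, column 5: eliminating its row and column leaves {6, 2}.
Row 5, column 7: eliminating its row and column leaves {6, 2, 1}.
Row 6, column 3: eliminating its row and column leaves {3, 7, 1}.
Row 6, column 5: eliminating its row and column leaves {6, 3, 7}.
Row 6, column 6: eliminating its row and column leaves {6, 1}.
Row 6, column 7: eliminating its row and column leaves {6, 3, 1}.
Enumerating the assignments across these blanks that avoid any row or column repeat gives 12 completions.

12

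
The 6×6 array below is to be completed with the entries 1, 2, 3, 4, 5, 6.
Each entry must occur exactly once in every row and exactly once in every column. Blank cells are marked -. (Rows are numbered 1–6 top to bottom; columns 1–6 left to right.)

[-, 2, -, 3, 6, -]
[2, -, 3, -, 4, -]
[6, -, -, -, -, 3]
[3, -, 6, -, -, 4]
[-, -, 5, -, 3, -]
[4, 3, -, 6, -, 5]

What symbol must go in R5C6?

Row 1, column 6: row 1 has {2, 3, 6} and column 6 has {3, 4, 5}, leaving only 1.
Row 1, column 1: row 1 has {1, 2, 3, 6} and column 1 has {2, 3, 4, 6}, leaving only 5.
Row 1, column 3: row 1 has {1, 2, 3, 5, 6} and column 3 has {3, 5, 6}, leaving only 4.
Row 2, column 6: row 2 has {2, 3, 4} and column 6 has {1, 3, 4, 5}, leaving only 6.
Row 5 already has {3, 5} and column 6 already has {1, 3, 4, 5, 6}, so row 5, column 6 must be 2.

2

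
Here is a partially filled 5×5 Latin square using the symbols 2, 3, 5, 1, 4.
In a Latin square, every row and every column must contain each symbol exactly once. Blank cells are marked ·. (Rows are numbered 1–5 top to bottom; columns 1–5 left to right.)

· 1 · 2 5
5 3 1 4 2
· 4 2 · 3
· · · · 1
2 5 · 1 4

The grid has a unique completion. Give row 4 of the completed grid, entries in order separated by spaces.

Row 4, column 2: row 4 has {1} and column 2 has {3, 5, 1, 4}, leaving only 2.
Row 3, column 1: row 3 has {2, 3, 4} and column 1 has {2, 5}, leaving only 1.
Row 3, column 4: row 3 has {2, 3, 1, 4} and column 4 has {2, 1, 4}, leaving only 5.
Row 4, column 4: row 4 has {2, 1} and column 4 has {2, 5, 1, 4}, leaving only 3.
Row 4, column 1: row 4 has {2, 3, 1} and column 1 has {2, 5, 1}, leaving only 4.
Row 4, column 3: row 4 has {2, 3, 1, 4} and column 3 has {2, 1}, leaving only 5.
So row 4 reads: 4 2 5 3 1.

4 2 5 3 1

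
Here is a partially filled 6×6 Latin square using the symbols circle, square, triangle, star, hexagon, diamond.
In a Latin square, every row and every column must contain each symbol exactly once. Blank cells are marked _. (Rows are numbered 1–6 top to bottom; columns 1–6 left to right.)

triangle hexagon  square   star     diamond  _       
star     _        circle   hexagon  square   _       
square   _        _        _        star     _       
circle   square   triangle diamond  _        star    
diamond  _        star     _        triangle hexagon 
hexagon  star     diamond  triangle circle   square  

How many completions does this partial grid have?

2

Row 1, column 6: eliminating its row and column leaves {circle}.
Row 2, column 2: eliminating its row and column leaves {triangle, diamond}.
Row 2, column 6: eliminating its row and column leaves {triangle, diamond}.
Row 3, column 2: eliminating its row and column leaves {circle, triangle, diamond}.
Row 3, column 3: eliminating its row and column leaves {hexagon}.
Row 3, column 4: eliminating its row and column leaves {circle}.
Row 3, column 6: eliminating its row and column leaves {circle, triangle, diamond}.
Row 4, column 5: eliminating its row and column leaves {hexagon}.
Row 5, column 2: eliminating its row and column leaves {circle}.
Row 5, column 4: eliminating its row and column leaves {circle, square}.
Enumerating the assignments across these blanks that avoid any row or column repeat gives 2 completions.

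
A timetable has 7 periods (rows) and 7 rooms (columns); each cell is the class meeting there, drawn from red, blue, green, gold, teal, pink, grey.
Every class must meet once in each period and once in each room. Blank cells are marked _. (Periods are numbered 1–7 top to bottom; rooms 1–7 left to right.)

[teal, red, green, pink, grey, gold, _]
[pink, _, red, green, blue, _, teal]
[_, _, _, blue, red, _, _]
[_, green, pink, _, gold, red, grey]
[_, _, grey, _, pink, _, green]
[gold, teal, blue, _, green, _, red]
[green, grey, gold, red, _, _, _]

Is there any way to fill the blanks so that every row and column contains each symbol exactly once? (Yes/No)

No period or room among the givens repeats a symbol, and propagating forced cells runs into no contradiction.
One valid completion exists (for instance, teal red green pink grey gold blue / pink gold red green blue grey teal / grey pink teal blue red green gold / blue green pink teal gold red grey / red blue grey gold pink teal green / gold teal blue grey green pink red / green grey gold red teal blue pink).

Yes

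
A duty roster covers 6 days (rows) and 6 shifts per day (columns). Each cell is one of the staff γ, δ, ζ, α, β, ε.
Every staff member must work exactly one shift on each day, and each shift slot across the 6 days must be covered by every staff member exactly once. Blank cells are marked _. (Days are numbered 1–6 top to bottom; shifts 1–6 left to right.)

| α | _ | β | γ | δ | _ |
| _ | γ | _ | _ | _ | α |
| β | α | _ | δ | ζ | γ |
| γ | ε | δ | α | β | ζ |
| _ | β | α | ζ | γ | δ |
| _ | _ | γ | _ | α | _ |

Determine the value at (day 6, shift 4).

ε

Day 1, shift 2: day 1 has {γ, δ, α, β} and shift 2 has {γ, α, β, ε}, leaving only ζ.
Day 1, shift 6: day 1 has {γ, δ, ζ, α, β} and shift 6 has {γ, δ, ζ, α}, leaving only ε.
Day 2, shift 5: day 2 has {γ, α} and shift 5 has {γ, δ, ζ, α, β}, leaving only ε.
Day 2, shift 3: day 2 has {γ, α, ε} and shift 3 has {γ, δ, α, β}, leaving only ζ.
Day 2, shift 1: day 2 has {γ, ζ, α, ε} and shift 1 has {γ, α, β}, leaving only δ.
Day 2, shift 4: day 2 has {γ, δ, ζ, α, ε} and shift 4 has {γ, δ, ζ, α}, leaving only β.
Day 6 already has {γ, α} and shift 4 already has {γ, δ, ζ, α, β}, so day 6, shift 4 must be ε.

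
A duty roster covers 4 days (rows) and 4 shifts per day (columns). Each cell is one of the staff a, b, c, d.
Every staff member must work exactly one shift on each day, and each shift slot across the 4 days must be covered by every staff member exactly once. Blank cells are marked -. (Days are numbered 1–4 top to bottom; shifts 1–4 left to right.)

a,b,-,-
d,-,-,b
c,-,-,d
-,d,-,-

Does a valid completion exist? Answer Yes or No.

No day or shift among the givens repeats a symbol, and propagating forced cells runs into no contradiction.
One valid completion exists (for instance, a b d c / d c a b / c a b d / b d c a).

Yes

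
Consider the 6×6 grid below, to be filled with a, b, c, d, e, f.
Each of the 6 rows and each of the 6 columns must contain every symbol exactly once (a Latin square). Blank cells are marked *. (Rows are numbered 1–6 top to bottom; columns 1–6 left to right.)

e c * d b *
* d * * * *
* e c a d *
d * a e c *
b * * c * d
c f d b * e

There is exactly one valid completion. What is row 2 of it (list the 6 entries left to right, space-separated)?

Row 2, column 4: row 2 has {d} and column 4 has {a, b, c, d, e}, leaving only f.
Row 2, column 1: row 2 has {d, f} and column 1 has {b, c, d, e}, leaving only a.
Row 2, column 5: row 2 has {a, d, f} and column 5 has {b, c, d}, leaving only e.
Row 2, column 3: row 2 has {a, d, e, f} and column 3 has {a, c, d}, leaving only b.
Row 2, column 6: row 2 has {a, b, d, e, f} and column 6 has {d, e}, leaving only c.
So row 2 reads: a d b f e c.

a d b f e c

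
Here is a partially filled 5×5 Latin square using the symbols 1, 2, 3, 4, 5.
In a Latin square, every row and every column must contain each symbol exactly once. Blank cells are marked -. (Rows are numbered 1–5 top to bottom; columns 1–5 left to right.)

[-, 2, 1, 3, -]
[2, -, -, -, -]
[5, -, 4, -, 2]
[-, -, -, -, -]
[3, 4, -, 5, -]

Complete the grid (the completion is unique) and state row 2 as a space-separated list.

2 1 5 4 3

Row 1, column 1: row 1 has {1, 2, 3} and column 1 has {2, 3, 5}, leaving only 4.
Row 1, column 5: row 1 has {1, 2, 3, 4} and column 5 has {2}, leaving only 5.
Row 3, column 4: row 3 has {2, 4, 5} and column 4 has {3, 5}, leaving only 1.
Row 2, column 4: row 2 has {2} and column 4 has {1, 3, 5}, leaving only 4.
Row 3, column 2: row 3 has {1, 2, 4, 5} and column 2 has {2, 4}, leaving only 3.
Row 4, column 1: row 4 has {} and column 1 has {2, 3, 4, 5}, leaving only 1.
Row 4, column 2: row 4 has {1} and column 2 has {2, 3, 4}, leaving only 5.
Row 2, column 2: row 2 has {2, 4} and column 2 has {2, 3, 4, 5}, leaving only 1.
Row 2, column 5: row 2 has {1, 2, 4} and column 5 has {2, 5}, leaving only 3.
Row 2, column 3: row 2 has {1, 2, 3, 4} and column 3 has {1, 4}, leaving only 5.
So row 2 reads: 2 1 5 4 3.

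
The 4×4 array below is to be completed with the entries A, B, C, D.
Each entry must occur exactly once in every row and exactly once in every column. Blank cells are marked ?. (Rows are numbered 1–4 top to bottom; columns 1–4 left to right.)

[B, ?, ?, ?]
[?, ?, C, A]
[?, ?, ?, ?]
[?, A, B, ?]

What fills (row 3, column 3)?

Row 2, column 1: row 2 has {A, C} and column 1 has {B}, leaving only D.
Row 2, column 2: row 2 has {A, C, D} and column 2 has {A}, leaving only B.
Row 4, column 1: row 4 has {A, B} and column 1 has {B, D}, leaving only C.
Row 3, column 1: row 3 has {} and column 1 has {B, C, D}, leaving only A.
Row 3 already has {A} and column 3 already has {B, C}, so row 3, column 3 must be D.

D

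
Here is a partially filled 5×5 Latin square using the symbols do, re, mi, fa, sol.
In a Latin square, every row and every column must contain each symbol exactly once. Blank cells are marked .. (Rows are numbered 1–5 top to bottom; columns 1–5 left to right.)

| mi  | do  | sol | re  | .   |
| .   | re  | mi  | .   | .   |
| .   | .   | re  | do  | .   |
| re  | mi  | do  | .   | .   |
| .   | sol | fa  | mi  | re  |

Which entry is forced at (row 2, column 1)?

fa

Row 1, column 5: row 1 has {do, re, mi, sol} and column 5 has {re}, leaving only fa.
Row 3, column 2: row 3 has {do, re} and column 2 has {do, re, mi, sol}, leaving only fa.
Row 3, column 1: row 3 has {do, re, fa} and column 1 has {re, mi}, leaving only sol.
Row 3, column 5: row 3 has {do, re, fa, sol} and column 5 has {re, fa}, leaving only mi.
Row 4, column 5: row 4 has {do, re, mi} and column 5 has {re, mi, fa}, leaving only sol.
Row 2, column 5: row 2 has {re, mi} and column 5 has {re, mi, fa, sol}, leaving only do.
Row 2 already has {do, re, mi} and column 1 already has {re, mi, sol}, so row 2, column 1 must be fa.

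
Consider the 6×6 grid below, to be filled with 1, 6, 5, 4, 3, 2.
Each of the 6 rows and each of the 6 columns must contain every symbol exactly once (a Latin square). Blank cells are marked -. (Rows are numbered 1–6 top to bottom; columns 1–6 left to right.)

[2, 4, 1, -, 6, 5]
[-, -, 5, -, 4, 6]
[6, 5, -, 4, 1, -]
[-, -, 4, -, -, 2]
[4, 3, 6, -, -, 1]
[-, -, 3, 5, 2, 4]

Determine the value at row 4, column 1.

5

Row 1, column 4: row 1 has {1, 6, 5, 4, 2} and column 4 has {5, 4}, leaving only 3.
Row 3, column 3: row 3 has {1, 6, 5, 4} and column 3 has {1, 6, 5, 4, 3}, leaving only 2.
Row 3, column 6: row 3 has {1, 6, 5, 4, 2} and column 6 has {1, 6, 5, 4, 2}, leaving only 3.
Row 5, column 4: row 5 has {1, 6, 4, 3} and column 4 has {5, 4, 3}, leaving only 2.
Row 2, column 4: row 2 has {6, 5, 4} and column 4 has {5, 4, 3, 2}, leaving only 1.
Row 2, column 1: row 2 has {1, 6, 5, 4} and column 1 has {6, 4, 2}, leaving only 3.
Row 2, column 2: row 2 has {1, 6, 5, 4, 3} and column 2 has {5, 4, 3}, leaving only 2.
Row 4, column 4: row 4 has {4, 2} and column 4 has {1, 5, 4, 3, 2}, leaving only 6.
Row 4, column 2: row 4 has {6, 4, 2} and column 2 has {5, 4, 3, 2}, leaving only 1.
Row 4 already has {1, 6, 4, 2} and column 1 already has {6, 4, 3, 2}, so row 4, column 1 must be 5.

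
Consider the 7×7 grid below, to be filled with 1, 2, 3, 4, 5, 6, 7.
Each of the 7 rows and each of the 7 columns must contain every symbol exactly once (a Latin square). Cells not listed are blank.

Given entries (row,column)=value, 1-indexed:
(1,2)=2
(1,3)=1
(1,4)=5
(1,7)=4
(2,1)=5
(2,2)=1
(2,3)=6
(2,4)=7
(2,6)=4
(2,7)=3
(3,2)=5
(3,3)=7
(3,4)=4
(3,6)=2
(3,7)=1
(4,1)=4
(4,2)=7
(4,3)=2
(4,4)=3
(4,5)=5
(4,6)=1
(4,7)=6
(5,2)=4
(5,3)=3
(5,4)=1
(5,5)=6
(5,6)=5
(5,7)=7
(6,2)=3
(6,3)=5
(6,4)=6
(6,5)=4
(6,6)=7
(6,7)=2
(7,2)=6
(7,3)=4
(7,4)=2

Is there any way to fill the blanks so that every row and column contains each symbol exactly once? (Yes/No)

Yes

No row or column among the givens repeats a symbol, and propagating forced cells runs into no contradiction.
One valid completion exists (for instance, 3 2 1 5 7 6 4 / 5 1 6 7 2 4 3 / 6 5 7 4 3 2 1 / 4 7 2 3 5 1 6 / 2 4 3 1 6 5 7 / 1 3 5 6 4 7 2 / 7 6 4 2 1 3 5).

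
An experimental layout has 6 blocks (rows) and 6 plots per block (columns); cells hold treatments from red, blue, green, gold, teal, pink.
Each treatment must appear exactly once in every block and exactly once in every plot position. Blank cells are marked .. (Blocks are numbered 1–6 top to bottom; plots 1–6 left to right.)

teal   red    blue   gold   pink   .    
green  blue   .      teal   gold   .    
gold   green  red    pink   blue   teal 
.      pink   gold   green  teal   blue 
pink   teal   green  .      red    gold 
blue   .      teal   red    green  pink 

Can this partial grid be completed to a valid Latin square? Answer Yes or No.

No block or plot among the givens repeats a symbol, and propagating forced cells runs into no contradiction.
One valid completion exists (for instance, teal red blue gold pink green / green blue pink teal gold red / gold green red pink blue teal / red pink gold green teal blue / pink teal green blue red gold / blue gold teal red green pink).

Yes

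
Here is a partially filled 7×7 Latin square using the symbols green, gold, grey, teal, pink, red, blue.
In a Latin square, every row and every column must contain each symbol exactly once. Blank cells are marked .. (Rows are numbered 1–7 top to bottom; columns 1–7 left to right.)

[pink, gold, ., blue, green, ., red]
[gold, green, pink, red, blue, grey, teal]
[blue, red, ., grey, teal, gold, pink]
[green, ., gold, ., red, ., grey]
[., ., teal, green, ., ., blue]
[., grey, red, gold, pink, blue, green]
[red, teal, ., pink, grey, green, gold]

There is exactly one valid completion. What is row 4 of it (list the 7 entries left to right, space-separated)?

green blue gold teal red pink grey

Row 4, column 4: row 4 has {green, gold, grey, red} and column 4 has {green, gold, grey, pink, red, blue}, leaving only teal.
Row 4, column 6: row 4 has {green, gold, grey, teal, red} and column 6 has {green, gold, grey, blue}, leaving only pink.
Row 4, column 2: row 4 has {green, gold, grey, teal, pink, red} and column 2 has {green, gold, grey, teal, red}, leaving only blue.
So row 4 reads: green blue gold teal red pink grey.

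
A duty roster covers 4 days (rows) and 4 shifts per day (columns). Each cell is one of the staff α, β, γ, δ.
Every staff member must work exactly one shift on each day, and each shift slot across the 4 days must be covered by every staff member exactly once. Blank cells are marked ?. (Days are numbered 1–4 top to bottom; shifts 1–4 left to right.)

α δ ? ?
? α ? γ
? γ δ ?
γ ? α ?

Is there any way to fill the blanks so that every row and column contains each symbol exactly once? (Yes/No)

No day or shift among the givens repeats a symbol, and propagating forced cells runs into no contradiction.
One valid completion exists (for instance, α δ γ β / δ α β γ / β γ δ α / γ β α δ).

Yes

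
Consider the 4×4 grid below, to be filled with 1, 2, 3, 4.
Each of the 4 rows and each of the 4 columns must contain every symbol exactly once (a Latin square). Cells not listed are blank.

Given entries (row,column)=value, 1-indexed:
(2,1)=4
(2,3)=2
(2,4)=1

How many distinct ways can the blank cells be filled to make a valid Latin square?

24

Row 1, column 1: eliminating its row and column leaves {1, 2, 3}.
Row 1, column 2: eliminating its row and column leaves {1, 2, 3, 4}.
Row 1, column 3: eliminating its row and column leaves {1, 3, 4}.
Row 1, column 4: eliminating its row and column leaves {2, 3, 4}.
Row 2, column 2: eliminating its row and column leaves {3}.
Row 3, column 1: eliminating its row and column leaves {1, 2, 3}.
Row 3, column 2: eliminating its row and column leaves {1, 2, 3, 4}.
Row 3, column 3: eliminating its row and column leaves {1, 3, 4}.
Row 3, column 4: eliminating its row and column leaves {2, 3, 4}.
Row 4, column 1: eliminating its row and column leaves {1, 2, 3}.
Row 4, column 2: eliminating its row and column leaves {1, 2, 3, 4}.
Row 4, column 3: eliminating its row and column leaves {1, 3, 4}.
Row 4, column 4: eliminating its row and column leaves {2, 3, 4}.
Enumerating the assignments across these blanks that avoid any row or column repeat gives 24 completions.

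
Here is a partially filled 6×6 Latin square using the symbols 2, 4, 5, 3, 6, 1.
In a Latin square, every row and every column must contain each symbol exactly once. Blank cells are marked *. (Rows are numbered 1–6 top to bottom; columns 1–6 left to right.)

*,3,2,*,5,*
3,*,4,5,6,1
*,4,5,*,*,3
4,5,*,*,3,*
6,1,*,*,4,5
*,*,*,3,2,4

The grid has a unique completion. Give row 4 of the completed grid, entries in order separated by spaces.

Row 1, column 1: row 1 has {2, 5, 3} and column 1 has {4, 3, 6}, leaving only 1.
Row 1, column 6: row 1 has {2, 5, 3, 1} and column 6 has {4, 5, 3, 1}, leaving only 6.
Row 4, column 6: row 4 has {4, 5, 3} and column 6 has {4, 5, 3, 6, 1}, leaving only 2.
Row 1, column 4: row 1 has {2, 5, 3, 6, 1} and column 4 has {5, 3}, leaving only 4.
Row 2, column 2: row 2 has {4, 5, 3, 6, 1} and column 2 has {4, 5, 3, 1}, leaving only 2.
Row 3, column 1: row 3 has {4, 5, 3} and column 1 has {4, 3, 6, 1}, leaving only 2.
Row 3, column 5: row 3 has {2, 4, 5, 3} and column 5 has {2, 4, 5, 3, 6}, leaving only 1.
Row 3, column 4: row 3 has {2, 4, 5, 3, 1} and column 4 has {4, 5, 3}, leaving only 6.
Row 4, column 4: row 4 has {2, 4, 5, 3} and column 4 has {4, 5, 3, 6}, leaving only 1.
Row 4, column 3: row 4 has {2, 4, 5, 3, 1} and column 3 has {2, 4, 5}, leaving only 6.
So row 4 reads: 4 5 6 1 3 2.

4 5 6 1 3 2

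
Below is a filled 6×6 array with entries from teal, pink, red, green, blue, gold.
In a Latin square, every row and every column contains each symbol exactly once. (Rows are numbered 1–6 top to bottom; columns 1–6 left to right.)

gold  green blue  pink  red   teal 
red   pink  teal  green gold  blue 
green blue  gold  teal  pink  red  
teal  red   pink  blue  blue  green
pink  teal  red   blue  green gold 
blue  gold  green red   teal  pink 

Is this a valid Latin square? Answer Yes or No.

Row 4 contains blue twice (at columns 4 and 5), so it is not a permutation.

No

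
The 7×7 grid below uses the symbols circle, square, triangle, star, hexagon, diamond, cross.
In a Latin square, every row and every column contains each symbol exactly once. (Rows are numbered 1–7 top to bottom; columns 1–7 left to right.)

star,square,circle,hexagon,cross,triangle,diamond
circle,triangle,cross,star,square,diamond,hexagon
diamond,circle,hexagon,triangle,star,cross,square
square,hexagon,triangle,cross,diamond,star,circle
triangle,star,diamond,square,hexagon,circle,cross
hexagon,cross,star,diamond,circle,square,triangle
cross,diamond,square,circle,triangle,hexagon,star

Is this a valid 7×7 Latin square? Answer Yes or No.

Yes

Each row is a permutation of the 7 symbols, and so is each column.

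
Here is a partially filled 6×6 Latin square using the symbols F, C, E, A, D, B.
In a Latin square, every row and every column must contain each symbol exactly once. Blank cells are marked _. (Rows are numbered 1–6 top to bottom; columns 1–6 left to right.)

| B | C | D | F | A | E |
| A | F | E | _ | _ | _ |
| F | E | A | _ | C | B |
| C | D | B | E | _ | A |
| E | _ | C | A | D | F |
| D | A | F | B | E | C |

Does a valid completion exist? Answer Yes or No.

No row or column among the givens repeats a symbol, and propagating forced cells runs into no contradiction.
One valid completion exists (for instance, B C D F A E / A F E C B D / F E A D C B / C D B E F A / E B C A D F / D A F B E C).

Yes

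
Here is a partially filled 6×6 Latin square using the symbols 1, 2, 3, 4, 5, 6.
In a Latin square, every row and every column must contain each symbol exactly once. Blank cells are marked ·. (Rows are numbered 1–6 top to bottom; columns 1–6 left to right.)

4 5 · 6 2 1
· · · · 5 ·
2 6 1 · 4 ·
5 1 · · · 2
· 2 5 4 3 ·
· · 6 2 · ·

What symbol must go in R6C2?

4

Row 1, column 3: row 1 has {1, 2, 4, 5, 6} and column 3 has {1, 5, 6}, leaving only 3.
Row 4, column 3: row 4 has {1, 2, 5} and column 3 has {1, 3, 5, 6}, leaving only 4.
Row 2, column 3: row 2 has {5} and column 3 has {1, 3, 4, 5, 6}, leaving only 2.
Row 4, column 4: row 4 has {1, 2, 4, 5} and column 4 has {2, 4, 6}, leaving only 3.
Row 2, column 4: row 2 has {2, 5} and column 4 has {2, 3, 4, 6}, leaving only 1.
Row 3, column 4: row 3 has {1, 2, 4, 6} and column 4 has {1, 2, 3, 4, 6}, leaving only 5.
Row 3, column 6: row 3 has {1, 2, 4, 5, 6} and column 6 has {1, 2}, leaving only 3.
Row 4, column 5: row 4 has {1, 2, 3, 4, 5} and column 5 has {2, 3, 4, 5}, leaving only 6.
Row 5, column 6: row 5 has {2, 3, 4, 5} and column 6 has {1, 2, 3}, leaving only 6.
Row 2, column 6: row 2 has {1, 2, 5} and column 6 has {1, 2, 3, 6}, leaving only 4.
Row 2, column 2: row 2 has {1, 2, 4, 5} and column 2 has {1, 2, 5, 6}, leaving only 3.
Row 6 already has {2, 6} and column 2 already has {1, 2, 3, 5, 6}, so row 6, column 2 must be 4.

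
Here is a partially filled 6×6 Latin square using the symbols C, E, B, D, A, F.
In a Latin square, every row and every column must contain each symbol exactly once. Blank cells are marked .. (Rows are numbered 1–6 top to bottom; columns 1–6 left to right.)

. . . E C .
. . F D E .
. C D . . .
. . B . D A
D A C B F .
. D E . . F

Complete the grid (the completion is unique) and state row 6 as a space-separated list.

Row 1, column 3: row 1 has {C, E} and column 3 has {C, E, B, D, F}, leaving only A.
Row 2, column 2: row 2 has {E, D, F} and column 2 has {C, D, A}, leaving only B.
Row 1, column 2: row 1 has {C, E, A} and column 2 has {C, B, D, A}, leaving only F.
Row 1, column 1: row 1 has {C, E, A, F} and column 1 has {D}, leaving only B.
Row 1, column 6: row 1 has {C, E, B, A, F} and column 6 has {A, F}, leaving only D.
Row 2, column 6: row 2 has {E, B, D, F} and column 6 has {D, A, F}, leaving only C.
Row 2, column 1: row 2 has {C, E, B, D, F} and column 1 has {B, D}, leaving only A.
Row 6, column 1: row 6 has {E, D, F} and column 1 has {B, D, A}, leaving only C.
Row 6, column 4: row 6 has {C, E, D, F} and column 4 has {E, B, D}, leaving only A.
Row 6, column 5: row 6 has {C, E, D, A, F} and column 5 has {C, E, D, F}, leaving only B.
So row 6 reads: C D E A B F.

C D E A B F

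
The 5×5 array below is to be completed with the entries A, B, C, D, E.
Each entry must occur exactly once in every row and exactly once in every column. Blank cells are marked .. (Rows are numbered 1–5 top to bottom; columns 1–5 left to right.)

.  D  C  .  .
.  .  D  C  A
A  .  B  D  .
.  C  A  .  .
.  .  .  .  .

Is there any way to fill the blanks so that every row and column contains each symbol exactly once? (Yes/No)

Yes

No row or column among the givens repeats a symbol, and propagating forced cells runs into no contradiction.
One valid completion exists (for instance, B D C A E / E B D C A / A E B D C / D C A E B / C A E B D).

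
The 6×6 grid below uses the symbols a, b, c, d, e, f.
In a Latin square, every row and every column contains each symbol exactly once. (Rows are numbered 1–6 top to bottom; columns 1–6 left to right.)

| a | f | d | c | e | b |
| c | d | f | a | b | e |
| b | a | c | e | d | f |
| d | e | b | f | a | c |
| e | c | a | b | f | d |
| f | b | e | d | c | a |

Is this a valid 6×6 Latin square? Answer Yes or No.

Each row is a permutation of the 6 symbols, and so is each column.

Yes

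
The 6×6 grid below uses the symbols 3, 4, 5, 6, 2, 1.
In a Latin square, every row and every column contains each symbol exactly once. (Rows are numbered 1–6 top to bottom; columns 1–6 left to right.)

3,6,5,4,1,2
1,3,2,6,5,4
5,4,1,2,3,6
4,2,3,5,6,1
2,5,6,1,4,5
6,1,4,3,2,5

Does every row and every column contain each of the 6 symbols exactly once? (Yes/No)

Row 5 contains 5 twice (at columns 2 and 6), so it is not a permutation.

No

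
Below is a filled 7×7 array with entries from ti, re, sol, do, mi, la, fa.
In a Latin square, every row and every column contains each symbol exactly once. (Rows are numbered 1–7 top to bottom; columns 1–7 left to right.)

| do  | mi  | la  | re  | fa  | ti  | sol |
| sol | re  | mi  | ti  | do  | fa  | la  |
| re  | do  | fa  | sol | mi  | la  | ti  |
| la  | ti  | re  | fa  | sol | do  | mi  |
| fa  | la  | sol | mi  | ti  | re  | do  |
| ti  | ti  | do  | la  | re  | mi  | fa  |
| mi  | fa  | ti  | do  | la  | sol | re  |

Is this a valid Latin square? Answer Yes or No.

Row 6 contains ti twice (at columns 1 and 2), so it is not a permutation.

No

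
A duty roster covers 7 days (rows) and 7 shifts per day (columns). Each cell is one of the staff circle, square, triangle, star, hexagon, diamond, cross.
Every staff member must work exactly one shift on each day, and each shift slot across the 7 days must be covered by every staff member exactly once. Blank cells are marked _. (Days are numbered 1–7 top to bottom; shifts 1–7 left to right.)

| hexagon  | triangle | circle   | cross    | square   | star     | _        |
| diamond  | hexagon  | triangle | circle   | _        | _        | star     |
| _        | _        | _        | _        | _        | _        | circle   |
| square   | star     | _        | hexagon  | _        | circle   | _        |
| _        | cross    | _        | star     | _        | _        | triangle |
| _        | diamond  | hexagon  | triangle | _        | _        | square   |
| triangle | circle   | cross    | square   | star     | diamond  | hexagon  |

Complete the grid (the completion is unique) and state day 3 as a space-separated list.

Day 3, shift 2: day 3 has {circle} and shift 2 has {circle, triangle, star, hexagon, diamond, cross}, leaving only square.
Day 3, shift 4: day 3 has {circle, square} and shift 4 has {circle, square, triangle, star, hexagon, cross}, leaving only diamond.
Day 3, shift 3: day 3 has {circle, square, diamond} and shift 3 has {circle, triangle, hexagon, cross}, leaving only star.
Day 3, shift 1: day 3 has {circle, square, star, diamond} and shift 1 has {square, triangle, hexagon, diamond}, leaving only cross.
Day 1, shift 7: day 1 has {circle, square, triangle, star, hexagon, cross} and shift 7 has {circle, square, triangle, star, hexagon}, leaving only diamond.
Day 2, shift 5: day 2 has {circle, triangle, star, hexagon, diamond} and shift 5 has {square, star}, leaving only cross.
Day 2, shift 6: day 2 has {circle, triangle, star, hexagon, diamond, cross} and shift 6 has {circle, star, diamond}, leaving only square.
Day 4, shift 3: day 4 has {circle, square, star, hexagon} and shift 3 has {circle, triangle, star, hexagon, cross}, leaving only diamond.
Day 4, shift 5: day 4 has {circle, square, star, hexagon, diamond} and shift 5 has {square, star, cross}, leaving only triangle.
Day 3, shift 5: day 3 has {circle, square, star, diamond, cross} and shift 5 has {square, triangle, star, cross}, leaving only hexagon.
Day 3, shift 6: day 3 has {circle, square, star, hexagon, diamond, cross} and shift 6 has {circle, square, star, diamond}, leaving only triangle.
So day 3 reads: cross square star diamond hexagon triangle circle.

cross square star diamond hexagon triangle circle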